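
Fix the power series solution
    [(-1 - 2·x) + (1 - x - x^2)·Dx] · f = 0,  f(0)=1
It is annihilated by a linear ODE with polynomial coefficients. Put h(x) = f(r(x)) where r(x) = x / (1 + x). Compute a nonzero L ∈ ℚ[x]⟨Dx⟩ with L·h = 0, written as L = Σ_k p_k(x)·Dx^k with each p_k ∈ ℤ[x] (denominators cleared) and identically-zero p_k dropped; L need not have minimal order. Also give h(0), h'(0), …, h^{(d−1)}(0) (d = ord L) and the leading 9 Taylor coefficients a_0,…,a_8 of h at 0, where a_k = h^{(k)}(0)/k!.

L = (1 + 3·x) + (-1 - 2·x + x^3)·Dx  (order 1).
h: a_k = 1, 1, 1, 0, 1, -1, 2, -3, 5, …
ICs: h(0) = 1.

f: a_k = 1, 1, 2, 3, 5, 8, 13, 21, 34, …
L₀ from L_f via x↦r, Dx↦r'^{-1}Dx.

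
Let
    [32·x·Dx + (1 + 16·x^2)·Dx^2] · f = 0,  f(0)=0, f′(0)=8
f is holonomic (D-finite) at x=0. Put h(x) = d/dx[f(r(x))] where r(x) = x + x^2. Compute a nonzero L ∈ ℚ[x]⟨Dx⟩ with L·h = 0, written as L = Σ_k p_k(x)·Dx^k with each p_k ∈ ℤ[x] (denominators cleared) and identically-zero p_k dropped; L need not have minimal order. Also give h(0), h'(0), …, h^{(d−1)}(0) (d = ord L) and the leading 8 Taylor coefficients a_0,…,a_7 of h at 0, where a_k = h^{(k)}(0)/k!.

f: a_k = 0, 8, 0, -128/3, 0, 2048/5, 0, -32768/7, …
f∘r: x↦r, Dx↦Dx/r' in L_f ⇒ L₀.
h₀' ⇒ L via d/dx closure of L₀.
L = (-2 + 32·x + 128·x^2 + 192·x^3 + 96·x^4) + (1 + 2·x + 16·x^2 + 64·x^3 + 80·x^4 + 32·x^5)·Dx  (order 1).
h: a_k = 8, 16, -128, -512, 1408, 12032, -4096, -229376, …
ICs: h(0) = 8.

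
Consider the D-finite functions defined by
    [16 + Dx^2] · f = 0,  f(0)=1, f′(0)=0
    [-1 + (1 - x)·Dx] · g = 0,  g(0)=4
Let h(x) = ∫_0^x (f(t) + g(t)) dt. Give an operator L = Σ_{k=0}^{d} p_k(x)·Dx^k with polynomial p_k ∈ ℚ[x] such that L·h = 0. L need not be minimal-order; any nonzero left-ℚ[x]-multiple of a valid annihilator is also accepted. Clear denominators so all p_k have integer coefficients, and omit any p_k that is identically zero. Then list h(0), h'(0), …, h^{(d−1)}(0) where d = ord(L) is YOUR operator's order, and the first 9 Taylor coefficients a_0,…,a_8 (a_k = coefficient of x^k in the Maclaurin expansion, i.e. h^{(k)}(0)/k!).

L = (-176 + 256·x - 128·x^2)·Dx + (144 - 400·x + 384·x^2 - 128·x^3)·Dx^2 + (-11 + 16·x - 8·x^2)·Dx^3 + (9 - 25·x + 24·x^2 - 8·x^3)·Dx^4  (order 4).
h: a_k = 0, 5, 2, -4/3, 1, 44/15, 2/3, -76/315, 1/2, …
ICs: h(0) = 0, h′(0) = 5, h′′(0) = 4, h′′′(0) = -8.

f: a_k = 1, 0, -8, 0, 32/3, 0, -256/45, 0, 512/315, …
g: a_k = 4, 4, 4, 4, 4, 4, 4, 4, 4, …
f+g: L₀ = lclm(L_f,L_g), ord ≤ 2+1.
h=∫h₀ ⇒ L = L₀·Dx.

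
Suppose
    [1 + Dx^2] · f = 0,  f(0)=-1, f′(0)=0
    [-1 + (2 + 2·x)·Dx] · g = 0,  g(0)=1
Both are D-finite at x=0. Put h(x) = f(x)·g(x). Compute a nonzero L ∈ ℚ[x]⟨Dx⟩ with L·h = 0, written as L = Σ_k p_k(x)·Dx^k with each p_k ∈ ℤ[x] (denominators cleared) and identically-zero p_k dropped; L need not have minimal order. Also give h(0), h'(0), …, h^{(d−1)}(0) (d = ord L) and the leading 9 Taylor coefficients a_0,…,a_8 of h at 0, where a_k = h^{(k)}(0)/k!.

L = (7 + 8·x + 4·x^2) + (-4 - 4·x)·Dx + (4 + 8·x + 4·x^2)·Dx^2  (order 2).
h: a_k = -1, -1/2, 5/8, 3/16, -25/384, -13/768, 349/46080, -401/92160, 44047/10321920, …
ICs: h(0) = -1, h′(0) = -1/2.

f: a_k = -1, 0, 1/2, 0, -1/24, 0, 1/720, 0, -1/40320, …
g: a_k = 1, 1/2, -1/8, 1/16, -5/128, 7/256, -21/1024, 33/2048, -429/32768, …
f·g: L₀ = L_f ⊗_s L_g, ord ≤ 2·1.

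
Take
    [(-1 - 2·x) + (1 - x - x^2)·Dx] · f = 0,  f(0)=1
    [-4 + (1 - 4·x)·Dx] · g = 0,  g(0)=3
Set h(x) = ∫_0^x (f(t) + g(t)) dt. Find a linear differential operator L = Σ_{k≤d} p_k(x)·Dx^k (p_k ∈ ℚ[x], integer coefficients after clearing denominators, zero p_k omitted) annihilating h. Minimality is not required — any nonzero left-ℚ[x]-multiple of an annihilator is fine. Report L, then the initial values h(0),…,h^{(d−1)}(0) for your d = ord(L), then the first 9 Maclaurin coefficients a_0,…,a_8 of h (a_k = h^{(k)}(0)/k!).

L = (-16 - 72·x + 24·x^2 - 32·x^3)·Dx + (28 - 38·x - 54·x^2 + 16·x^3 - 64·x^4)·Dx^2 + (-3 + 17·x - 23·x^2 + 14·x^3 - 4·x^4 - 16·x^5)·Dx^3  (order 3).
h: a_k = 0, 4, 13/2, 50/3, 195/4, 773/5, 1540/3, 12301/7, 49173/8, …
ICs: h(0) = 0, h′(0) = 4, h′′(0) = 13.

f: a_k = 1, 1, 2, 3, 5, 8, 13, 21, 34, …
g: a_k = 3, 12, 48, 192, 768, 3072, 12288, 49152, 196608, …
Weyl lclm of L_f,L_g ⇒ L₀ (ord ≤ 2).
h=∫h₀ ⇒ L = L₀·Dx.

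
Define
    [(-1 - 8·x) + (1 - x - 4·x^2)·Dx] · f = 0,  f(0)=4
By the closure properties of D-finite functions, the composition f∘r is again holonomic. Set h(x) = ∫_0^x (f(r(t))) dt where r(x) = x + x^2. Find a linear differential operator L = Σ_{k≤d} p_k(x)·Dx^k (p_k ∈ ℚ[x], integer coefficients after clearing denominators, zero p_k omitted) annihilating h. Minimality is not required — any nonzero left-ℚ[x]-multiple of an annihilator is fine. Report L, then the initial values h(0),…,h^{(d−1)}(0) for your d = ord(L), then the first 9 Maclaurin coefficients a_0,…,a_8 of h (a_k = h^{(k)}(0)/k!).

L = (1 + 10·x + 24·x^2 + 16·x^3)·Dx + (-1 + x + 5·x^2 + 8·x^3 + 4·x^4)·Dx^2  (order 2).
h: a_k = 0, 4, 2, 8, 19, 244/5, 416/3, 2756/7, 2293/2, …
ICs: h(0) = 0, h′(0) = 4.

f: a_k = 4, 4, 20, 36, 116, 260, 724, 1764, 4660, …
h₀=f(r): pull back L_f along r ⇒ L₀.
h=∫₀ˣh₀: take L = L₀·Dx.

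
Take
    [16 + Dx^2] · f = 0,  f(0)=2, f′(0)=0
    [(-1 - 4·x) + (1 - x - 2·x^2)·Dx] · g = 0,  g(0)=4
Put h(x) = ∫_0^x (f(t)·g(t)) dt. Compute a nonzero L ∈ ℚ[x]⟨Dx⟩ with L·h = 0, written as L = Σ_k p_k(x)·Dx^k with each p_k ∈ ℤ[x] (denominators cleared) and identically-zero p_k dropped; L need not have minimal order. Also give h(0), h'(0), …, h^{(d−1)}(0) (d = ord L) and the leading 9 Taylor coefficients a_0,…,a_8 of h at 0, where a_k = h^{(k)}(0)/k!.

f: a_k = 2, 0, -16, 0, 64/3, 0, -512/45, 0, 1024/315, …
g: a_k = 4, 4, 12, 20, 44, 84, 172, 340, 684, …
L₀ := L_f ⊗_s L_g (sym. prod.), ord ≤ 2.
Integrate: L := L₀·Dx.
L = (-12 + 16·x + 32·x^2)·Dx + (2 + 8·x)·Dx^2 + (-1 + x + 2·x^2)·Dx^3  (order 3).
h: a_k = 0, 8, 4, -40/3, -6, -56/15, -100/9, -6728/315, -1591/45, …
ICs: h(0) = 0, h′(0) = 8, h′′(0) = 8.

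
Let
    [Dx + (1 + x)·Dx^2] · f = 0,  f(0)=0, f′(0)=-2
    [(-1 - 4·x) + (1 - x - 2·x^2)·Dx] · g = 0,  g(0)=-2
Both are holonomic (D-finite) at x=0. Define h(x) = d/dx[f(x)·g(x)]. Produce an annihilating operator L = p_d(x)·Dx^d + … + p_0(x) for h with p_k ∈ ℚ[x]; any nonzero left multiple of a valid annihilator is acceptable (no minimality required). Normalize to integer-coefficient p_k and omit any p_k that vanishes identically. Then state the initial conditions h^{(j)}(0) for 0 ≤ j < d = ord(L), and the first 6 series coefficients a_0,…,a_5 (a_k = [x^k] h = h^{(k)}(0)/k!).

f: a_k = 0, -2, 1, -2/3, 1/2, -2/5, …
g: a_k = -2, -2, -6, -10, -22, -42, …
L₀ := L_f ⊗_s L_g (sym. prod.), ord ≤ 2.
h₀' ⇒ L via d/dx closure of L₀.
L = (72 + 180·x + 144·x^2) + (13 + 93·x + 192·x^2 + 112·x^3)·Dx + (-5 - 8·x + 15·x^2 + 34·x^3 + 16·x^4)·Dx^2  (order 2).
h: a_k = 4, 4, 34, 172/3, 189, 1974/5, …
ICs: h(0) = 4, h′(0) = 4.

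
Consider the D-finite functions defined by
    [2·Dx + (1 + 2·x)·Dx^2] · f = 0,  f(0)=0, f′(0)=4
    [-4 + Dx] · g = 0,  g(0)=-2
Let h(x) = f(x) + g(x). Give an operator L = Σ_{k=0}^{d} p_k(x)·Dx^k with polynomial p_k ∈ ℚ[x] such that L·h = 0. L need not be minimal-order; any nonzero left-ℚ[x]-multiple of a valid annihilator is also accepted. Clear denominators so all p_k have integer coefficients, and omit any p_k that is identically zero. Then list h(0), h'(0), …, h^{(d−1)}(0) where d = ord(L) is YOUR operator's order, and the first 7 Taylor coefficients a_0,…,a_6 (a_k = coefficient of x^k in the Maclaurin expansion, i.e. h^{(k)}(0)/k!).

f: a_k = 0, 4, -4, 16/3, -8, 64/5, -64/3, …
g: a_k = -2, -8, -16, -64/3, -64/3, -256/15, -512/45, …
h₀=f+g: left-lcm gives L₀, ord ≤ 3.
L = (-32 - 32·x)·Dx + (-4 - 32·x - 32·x^2)·Dx^2 + (3 + 10·x + 8·x^2)·Dx^3  (order 3).
h: a_k = -2, -4, -20, -16, -88/3, -64/15, -1472/45, …
ICs: h(0) = -2, h′(0) = -4, h′′(0) = -40.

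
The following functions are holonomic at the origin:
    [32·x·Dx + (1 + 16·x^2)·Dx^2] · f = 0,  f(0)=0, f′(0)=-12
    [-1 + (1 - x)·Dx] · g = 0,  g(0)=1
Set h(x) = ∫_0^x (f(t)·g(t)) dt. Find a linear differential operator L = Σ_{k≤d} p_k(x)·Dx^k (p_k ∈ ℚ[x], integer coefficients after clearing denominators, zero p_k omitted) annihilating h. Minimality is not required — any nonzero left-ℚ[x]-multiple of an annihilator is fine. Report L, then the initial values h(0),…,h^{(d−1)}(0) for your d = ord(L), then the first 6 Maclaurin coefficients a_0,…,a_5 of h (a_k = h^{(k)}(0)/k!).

f: a_k = 0, -12, 0, 64, 0, -3072/5, …
g: a_k = 1, 1, 1, 1, 1, 1, …
h₀=f·g: eliminate ⇒ L₀, order ≤ 2·1.
h=∫h₀ ⇒ L = L₀·Dx.
L = 32·x·Dx + (2 - 32·x + 64·x^2)·Dx^2 + (-1 + x - 16·x^2 + 16·x^3)·Dx^3  (order 3).
h: a_k = 0, 0, -6, -4, 13, 52/5, …
ICs: h(0) = 0, h′(0) = 0, h′′(0) = -12.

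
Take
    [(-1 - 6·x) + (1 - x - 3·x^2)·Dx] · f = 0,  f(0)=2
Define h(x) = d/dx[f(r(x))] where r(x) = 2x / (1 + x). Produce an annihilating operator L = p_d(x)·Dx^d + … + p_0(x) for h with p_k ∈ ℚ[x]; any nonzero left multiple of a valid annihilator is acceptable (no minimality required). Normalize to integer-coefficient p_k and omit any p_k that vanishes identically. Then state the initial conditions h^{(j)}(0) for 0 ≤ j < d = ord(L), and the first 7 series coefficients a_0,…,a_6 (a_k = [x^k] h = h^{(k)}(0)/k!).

L = (14 + 78·x + 546·x^2 + 338·x^3) + (-1 - 14·x + 182·x^3 + 169·x^4)·Dx  (order 1).
h: a_k = 4, 56, 156, 1456, 3380, 28392, 61516, …
ICs: h(0) = 4.

f: a_k = 2, 2, 8, 14, 38, 80, 194, …
f∘r: x↦r, Dx↦Dx/r' in L_f ⇒ L₀.
Differentiate: ansatz ord ≤ ord L₀ ⇒ L.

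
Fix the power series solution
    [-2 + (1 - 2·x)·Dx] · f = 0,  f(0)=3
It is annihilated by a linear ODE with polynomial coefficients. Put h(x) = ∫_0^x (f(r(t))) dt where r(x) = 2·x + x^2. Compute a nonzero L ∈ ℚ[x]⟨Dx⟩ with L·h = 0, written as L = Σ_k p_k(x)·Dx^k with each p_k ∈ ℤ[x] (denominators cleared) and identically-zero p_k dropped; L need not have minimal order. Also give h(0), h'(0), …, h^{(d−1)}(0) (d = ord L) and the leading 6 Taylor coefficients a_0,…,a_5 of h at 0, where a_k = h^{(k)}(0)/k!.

f: a_k = 3, 6, 12, 24, 48, 96, …
Change of var in L_f (x↦r) gives L₀.
h=∫h₀ ⇒ L = L₀·Dx.
L = (4 + 4·x)·Dx + (-1 + 4·x + 2·x^2)·Dx^2  (order 2).
h: a_k = 0, 3, 6, 18, 60, 1068/5, …
ICs: h(0) = 0, h′(0) = 3.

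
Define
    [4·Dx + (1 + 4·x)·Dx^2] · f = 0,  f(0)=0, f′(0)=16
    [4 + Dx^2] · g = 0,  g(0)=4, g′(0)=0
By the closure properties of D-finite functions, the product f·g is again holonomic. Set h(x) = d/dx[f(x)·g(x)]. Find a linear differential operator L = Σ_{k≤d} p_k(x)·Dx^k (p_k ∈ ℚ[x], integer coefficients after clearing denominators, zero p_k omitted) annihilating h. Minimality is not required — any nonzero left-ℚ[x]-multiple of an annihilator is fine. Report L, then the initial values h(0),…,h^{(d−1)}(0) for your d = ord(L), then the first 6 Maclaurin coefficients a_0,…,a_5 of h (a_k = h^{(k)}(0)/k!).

L = (-832 - 992·x - 5568·x^2 - 12288·x^3 - 2048·x^4 + 24576·x^5 + 16384·x^6) + (-264 - 1568·x - 2560·x^2 + 10240·x^4 + 8192·x^5)·Dx + (-220 - 368·x - 1760·x^2 - 3072·x^3 + 2048·x^4 + 12288·x^5 + 8192·x^6)·Dx^2 + (-66 - 392·x - 640·x^2 + 2560·x^4 + 2048·x^5)·Dx^3 + (-3 - 30·x - 92·x^2 + 640·x^4 + 1536·x^5 + 1024·x^6)·Dx^4  (order 4).
h: a_k = 64, -256, 640, -3072, 13184, -53760, …
ICs: h(0) = 64, h′(0) = -256, h′′(0) = 1280, h′′′(0) = -18432.

f: a_k = 0, 16, -32, 256/3, -256, 4096/5, …
g: a_k = 4, 0, -8, 0, 8/3, 0, …
Product ⇒ symmetric product L₀, ord ≤ 4.
h₀' ⇒ L via d/dx closure of L₀.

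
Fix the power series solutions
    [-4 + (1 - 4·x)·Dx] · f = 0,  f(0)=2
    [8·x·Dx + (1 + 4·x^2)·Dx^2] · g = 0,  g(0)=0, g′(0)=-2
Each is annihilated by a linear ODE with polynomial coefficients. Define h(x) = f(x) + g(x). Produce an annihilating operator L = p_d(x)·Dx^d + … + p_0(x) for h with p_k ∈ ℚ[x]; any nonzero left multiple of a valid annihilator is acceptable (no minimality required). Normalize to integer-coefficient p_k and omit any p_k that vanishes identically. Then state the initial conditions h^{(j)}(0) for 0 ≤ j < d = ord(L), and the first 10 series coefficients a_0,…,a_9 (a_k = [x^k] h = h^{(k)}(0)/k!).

L = (-8 + 128·x + 96·x^2)·Dx + (13 - 8·x + 100·x^2 + 96·x^3)·Dx^2 + (-1 + 3·x + 12·x^3 + 16·x^4)·Dx^3  (order 3).
h: a_k = 2, 6, 32, 392/3, 512, 10208/5, 8192, 229504/7, 131072, 4718080/9, …
ICs: h(0) = 2, h′(0) = 6, h′′(0) = 64.

f: a_k = 2, 8, 32, 128, 512, 2048, 8192, 32768, 131072, 524288, …
g: a_k = 0, -2, 0, 8/3, 0, -32/5, 0, 128/7, 0, -512/9, …
f+g: L₀ = lclm(L_f,L_g), ord ≤ 1+2.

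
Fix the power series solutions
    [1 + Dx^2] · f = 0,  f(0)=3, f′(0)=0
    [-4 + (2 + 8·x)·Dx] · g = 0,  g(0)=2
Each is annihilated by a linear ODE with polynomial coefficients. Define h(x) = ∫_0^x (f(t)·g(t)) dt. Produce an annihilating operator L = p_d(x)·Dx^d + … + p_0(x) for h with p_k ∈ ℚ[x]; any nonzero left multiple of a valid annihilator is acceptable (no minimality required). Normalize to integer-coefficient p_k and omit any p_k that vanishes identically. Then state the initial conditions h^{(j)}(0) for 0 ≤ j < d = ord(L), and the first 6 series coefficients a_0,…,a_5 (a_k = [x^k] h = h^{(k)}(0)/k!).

f: a_k = 3, 0, -3/2, 0, 1/8, 0, …
g: a_k = 2, 4, -4, 8, -20, 56, …
Sym-product of L_f,L_g gives L₀ (≤ ord 2).
Integrate: L := L₀·Dx.
L = (13 + 8·x + 16·x^2)·Dx + (-4 - 16·x)·Dx^2 + (1 + 8·x + 16·x^2)·Dx^3  (order 3).
h: a_k = 0, 6, 6, -5, 9/2, -43/4, …
ICs: h(0) = 0, h′(0) = 6, h′′(0) = 12.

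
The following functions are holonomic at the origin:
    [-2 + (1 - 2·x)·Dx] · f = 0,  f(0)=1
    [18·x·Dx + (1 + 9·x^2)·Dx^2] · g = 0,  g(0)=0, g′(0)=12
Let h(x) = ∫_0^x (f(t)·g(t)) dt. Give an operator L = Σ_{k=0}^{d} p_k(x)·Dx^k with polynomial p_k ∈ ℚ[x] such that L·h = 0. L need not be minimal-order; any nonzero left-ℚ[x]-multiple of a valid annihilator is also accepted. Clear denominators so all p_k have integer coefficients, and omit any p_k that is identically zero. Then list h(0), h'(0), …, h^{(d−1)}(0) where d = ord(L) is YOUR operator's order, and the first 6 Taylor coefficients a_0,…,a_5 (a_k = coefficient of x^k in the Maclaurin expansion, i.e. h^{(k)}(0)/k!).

L = 36·x·Dx + (4 - 18·x + 72·x^2)·Dx^2 + (-1 + 2·x - 9·x^2 + 18·x^3)·Dx^3  (order 3).
h: a_k = 0, 0, 6, 8, 3, 24/5, …
ICs: h(0) = 0, h′(0) = 0, h′′(0) = 12.

f: a_k = 1, 2, 4, 8, 16, 32, …
g: a_k = 0, 12, 0, -36, 0, 972/5, …
Sym-product of L_f,L_g gives L₀ (≤ ord 2).
h=∫h₀ ⇒ L = L₀·Dx.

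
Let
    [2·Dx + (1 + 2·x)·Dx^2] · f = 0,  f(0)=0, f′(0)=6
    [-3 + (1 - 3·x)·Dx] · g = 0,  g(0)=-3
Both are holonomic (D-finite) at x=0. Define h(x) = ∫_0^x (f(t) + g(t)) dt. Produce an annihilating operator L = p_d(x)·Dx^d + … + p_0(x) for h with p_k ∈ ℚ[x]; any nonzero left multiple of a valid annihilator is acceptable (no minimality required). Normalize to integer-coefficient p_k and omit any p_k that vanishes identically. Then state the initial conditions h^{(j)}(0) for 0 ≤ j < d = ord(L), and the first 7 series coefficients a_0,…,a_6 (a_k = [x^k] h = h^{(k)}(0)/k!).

L = (-78 - 36·x)·Dx^2 + (-23 - 132·x - 72·x^2)·Dx^3 + (4 - x - 27·x^2 - 18·x^3)·Dx^4  (order 4).
h: a_k = 0, -3, -3/2, -11, -73/4, -51, -1183/10, …
ICs: h(0) = 0, h′(0) = -3, h′′(0) = -3, h′′′(0) = -66.

f: a_k = 0, 6, -6, 8, -12, 96/5, -32, …
g: a_k = -3, -9, -27, -81, -243, -729, -2187, …
Sum ⇒ L₀ = lclm(L_f,L_g) in ℚ(x)⟨Dx⟩.
∫: right-multiply L₀ by Dx.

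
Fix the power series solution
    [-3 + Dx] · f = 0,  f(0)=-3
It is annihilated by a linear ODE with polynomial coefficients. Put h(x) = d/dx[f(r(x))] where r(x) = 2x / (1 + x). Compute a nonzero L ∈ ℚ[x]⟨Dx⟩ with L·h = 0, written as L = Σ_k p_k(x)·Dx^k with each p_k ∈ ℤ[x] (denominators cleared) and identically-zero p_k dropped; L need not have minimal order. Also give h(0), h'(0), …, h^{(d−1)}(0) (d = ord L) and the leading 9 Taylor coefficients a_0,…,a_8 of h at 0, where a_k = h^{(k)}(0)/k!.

L = (4 - 2·x) + (-1 - 2·x - x^2)·Dx  (order 1).
h: a_k = -18, -72, -54, 72, 18, -432/5, 342/5, 288/35, -2754/35, …
ICs: h(0) = -18.

f: a_k = -3, -9, -27/2, -27/2, -81/8, -243/40, -243/80, -729/560, -2187/4480, …
L₀ from L_f via x↦r, Dx↦r'^{-1}Dx.
h=h₀': d/dx-closure on L₀ ⇒ L.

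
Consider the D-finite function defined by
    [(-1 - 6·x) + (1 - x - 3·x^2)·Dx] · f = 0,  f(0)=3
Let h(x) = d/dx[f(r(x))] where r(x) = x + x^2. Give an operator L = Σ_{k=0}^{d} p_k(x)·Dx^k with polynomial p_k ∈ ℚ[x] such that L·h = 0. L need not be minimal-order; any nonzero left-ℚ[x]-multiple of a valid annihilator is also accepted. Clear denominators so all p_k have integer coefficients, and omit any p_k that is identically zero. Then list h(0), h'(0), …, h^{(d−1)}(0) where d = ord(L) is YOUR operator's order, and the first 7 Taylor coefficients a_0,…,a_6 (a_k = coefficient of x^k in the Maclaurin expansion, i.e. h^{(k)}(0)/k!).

f: a_k = 3, 3, 12, 21, 57, 120, 291, …
h₀=f(r): pull back L_f along r ⇒ L₀.
h₀' ⇒ L via d/dx closure of L₀.
L = (10 + 60·x + 168·x^2 + 396·x^3 + 648·x^4 + 540·x^5 + 180·x^6) + (-1 - 7·x - 6·x^2 + 44·x^3 + 135·x^4 + 180·x^5 + 126·x^6 + 36·x^7)·Dx  (order 1).
h: a_k = 3, 30, 135, 528, 2055, 7524, 26775, …
ICs: h(0) = 3.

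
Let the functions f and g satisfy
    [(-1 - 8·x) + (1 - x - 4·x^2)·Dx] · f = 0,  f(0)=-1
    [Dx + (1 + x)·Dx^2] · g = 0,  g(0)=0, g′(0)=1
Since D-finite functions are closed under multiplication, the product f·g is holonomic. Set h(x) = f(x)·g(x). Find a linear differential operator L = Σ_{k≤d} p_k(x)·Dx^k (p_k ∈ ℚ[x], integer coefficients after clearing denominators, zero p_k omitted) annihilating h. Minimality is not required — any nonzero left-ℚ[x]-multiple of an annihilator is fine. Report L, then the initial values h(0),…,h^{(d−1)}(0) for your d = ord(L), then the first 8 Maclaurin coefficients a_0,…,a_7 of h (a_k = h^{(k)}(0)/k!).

L = (9 + 16·x) + (1 + 19·x + 20·x^2)·Dx + (-1 + 5·x^2 + 4·x^3)·Dx^2  (order 2).
h: a_k = 0, -1, -1/2, -29/6, -79/12, -1567/60, -3137/60, -4393/28, …
ICs: h(0) = 0, h′(0) = -1.

f: a_k = -1, -1, -5, -9, -29, -65, -181, -441, …
g: a_k = 0, 1, -1/2, 1/3, -1/4, 1/5, -1/6, 1/7, …
h₀=f·g: eliminate ⇒ L₀, order ≤ 1·2.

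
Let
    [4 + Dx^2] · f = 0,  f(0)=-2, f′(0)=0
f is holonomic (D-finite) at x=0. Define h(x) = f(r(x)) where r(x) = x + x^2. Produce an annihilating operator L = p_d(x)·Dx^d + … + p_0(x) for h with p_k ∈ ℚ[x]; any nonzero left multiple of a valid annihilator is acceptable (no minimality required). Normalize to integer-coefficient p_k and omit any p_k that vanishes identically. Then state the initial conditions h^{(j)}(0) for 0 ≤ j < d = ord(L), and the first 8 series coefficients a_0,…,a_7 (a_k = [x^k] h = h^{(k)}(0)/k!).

f: a_k = -2, 0, 4, 0, -4/3, 0, 8/45, 0, …
Substitute x→r, Dx→(1/r')Dx; clear ⇒ L₀.
L = (4 + 24·x + 48·x^2 + 32·x^3) - 2·Dx + (1 + 2·x)·Dx^2  (order 2).
h: a_k = -2, 0, 4, 8, 8/3, -16/3, -352/45, -64/15, …
ICs: h(0) = -2, h′(0) = 0.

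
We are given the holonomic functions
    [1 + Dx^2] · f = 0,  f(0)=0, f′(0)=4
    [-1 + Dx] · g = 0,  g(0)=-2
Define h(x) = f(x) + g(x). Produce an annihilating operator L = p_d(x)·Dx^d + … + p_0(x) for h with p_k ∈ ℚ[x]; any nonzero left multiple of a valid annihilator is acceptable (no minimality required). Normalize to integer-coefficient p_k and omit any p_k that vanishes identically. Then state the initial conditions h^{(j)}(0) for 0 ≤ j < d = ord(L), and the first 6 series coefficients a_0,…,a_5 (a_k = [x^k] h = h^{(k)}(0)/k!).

f: a_k = 0, 4, 0, -2/3, 0, 1/30, …
g: a_k = -2, -2, -1, -1/3, -1/12, -1/60, …
f+g: L₀ = lclm(L_f,L_g), ord ≤ 2+1.
L = -1 + Dx - Dx^2 + Dx^3  (order 3).
h: a_k = -2, 2, -1, -1, -1/12, 1/60, …
ICs: h(0) = -2, h′(0) = 2, h′′(0) = -2.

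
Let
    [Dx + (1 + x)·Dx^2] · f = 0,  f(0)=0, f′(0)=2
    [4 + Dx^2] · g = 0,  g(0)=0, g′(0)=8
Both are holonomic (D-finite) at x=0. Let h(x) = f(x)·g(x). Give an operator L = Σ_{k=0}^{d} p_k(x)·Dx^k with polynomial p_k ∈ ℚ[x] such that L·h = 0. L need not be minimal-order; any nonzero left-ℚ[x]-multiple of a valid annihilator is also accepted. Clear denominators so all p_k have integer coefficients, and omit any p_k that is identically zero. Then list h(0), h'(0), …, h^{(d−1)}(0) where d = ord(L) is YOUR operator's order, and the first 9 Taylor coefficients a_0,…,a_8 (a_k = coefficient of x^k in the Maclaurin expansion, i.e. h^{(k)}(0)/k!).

L = (168 + 864·x + 1456·x^2 + 1024·x^3 + 256·x^4) + (112 + 368·x + 384·x^2 + 128·x^3)·Dx + (102 + 464·x + 744·x^2 + 512·x^3 + 128·x^4)·Dx^2 + (28 + 92·x + 96·x^2 + 32·x^3)·Dx^3 + (15 + 62·x + 95·x^2 + 64·x^3 + 16·x^4)·Dx^4  (order 4).
h: a_k = 0, 0, 16, -8, -16/3, 4/3, 16/9, -16/15, 208/315, …
ICs: h(0) = 0, h′(0) = 0, h′′(0) = 32, h′′′(0) = -48.

f: a_k = 0, 2, -1, 2/3, -1/2, 2/5, -1/3, 2/7, -1/4, …
g: a_k = 0, 8, 0, -16/3, 0, 16/15, 0, -32/315, 0, …
L₀ := L_f ⊗_s L_g (sym. prod.), ord ≤ 4.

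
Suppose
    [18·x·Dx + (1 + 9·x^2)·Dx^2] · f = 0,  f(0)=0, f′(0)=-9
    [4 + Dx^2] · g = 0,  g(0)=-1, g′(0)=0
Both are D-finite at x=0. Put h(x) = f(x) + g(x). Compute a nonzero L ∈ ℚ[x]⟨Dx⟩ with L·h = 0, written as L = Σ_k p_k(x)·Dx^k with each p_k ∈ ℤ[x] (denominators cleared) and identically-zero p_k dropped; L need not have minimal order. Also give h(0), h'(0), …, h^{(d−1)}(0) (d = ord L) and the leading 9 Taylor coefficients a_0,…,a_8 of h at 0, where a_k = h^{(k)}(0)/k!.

f: a_k = 0, -9, 0, 27, 0, -729/5, 0, 6561/7, 0, …
g: a_k = -1, 0, 2, 0, -2/3, 0, 4/45, 0, -2/315, …
Sum ⇒ L₀ = lclm(L_f,L_g) in ℚ(x)⟨Dx⟩.
L = (-3744·x + 37584·x^3 + 11664·x^5)·Dx + (-28 + 864·x^2 + 10692·x^4 + 5832·x^6)·Dx^2 + (-936·x + 9396·x^3 + 2916·x^5)·Dx^3 + (-7 + 216·x^2 + 2673·x^4 + 1458·x^6)·Dx^4  (order 4).
h: a_k = -1, -9, 2, 27, -2/3, -729/5, 4/45, 6561/7, -2/315, …
ICs: h(0) = -1, h′(0) = -9, h′′(0) = 4, h′′′(0) = 162.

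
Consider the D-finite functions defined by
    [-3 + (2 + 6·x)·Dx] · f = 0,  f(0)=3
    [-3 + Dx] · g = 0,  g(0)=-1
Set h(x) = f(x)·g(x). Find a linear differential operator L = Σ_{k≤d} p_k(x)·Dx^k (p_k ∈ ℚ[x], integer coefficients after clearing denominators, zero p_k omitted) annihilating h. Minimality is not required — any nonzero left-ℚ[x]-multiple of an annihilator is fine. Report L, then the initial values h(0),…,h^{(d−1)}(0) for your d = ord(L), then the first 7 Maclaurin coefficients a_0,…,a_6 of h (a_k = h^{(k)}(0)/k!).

L = (-9 - 18·x) + (2 + 6·x)·Dx  (order 1).
h: a_k = -3, -27/2, -189/8, -459/16, -2673/128, -26001/1280, 21627/5120, …
ICs: h(0) = -3.

f: a_k = 3, 9/2, -27/8, 81/16, -1215/128, 5103/256, -45927/1024, …
g: a_k = -1, -3, -9/2, -9/2, -27/8, -81/40, -81/80, …
L₀ := L_f ⊗_s L_g (sym. prod.), ord ≤ 1.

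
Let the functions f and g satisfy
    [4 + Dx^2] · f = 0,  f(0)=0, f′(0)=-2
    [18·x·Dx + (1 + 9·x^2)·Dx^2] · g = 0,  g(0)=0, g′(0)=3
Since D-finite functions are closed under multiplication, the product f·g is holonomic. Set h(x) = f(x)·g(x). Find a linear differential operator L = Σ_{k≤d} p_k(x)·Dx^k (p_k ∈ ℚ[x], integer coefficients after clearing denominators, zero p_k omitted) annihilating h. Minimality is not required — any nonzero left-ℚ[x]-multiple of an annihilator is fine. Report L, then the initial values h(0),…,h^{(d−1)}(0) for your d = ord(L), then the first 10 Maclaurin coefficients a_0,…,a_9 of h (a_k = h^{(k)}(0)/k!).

f: a_k = 0, -2, 0, 4/3, 0, -4/15, 0, 8/315, 0, -4/2835, …
g: a_k = 0, 3, 0, -9, 0, 243/5, 0, -2187/7, 0, 2187, …
f·g: L₀ = L_f ⊗_s L_g, ord ≤ 2·2.
L = (2080 + 50256·x^2 + 89424·x^4 + 186624·x^6 + 419904·x^8) + (3168·x + 38880·x^3 + 139968·x^5 + 419904·x^7)·Dx + (572 + 13788·x^2 + 33048·x^4 + 93312·x^6 + 209952·x^8)·Dx^2 + (792·x + 9720·x^3 + 34992·x^5 + 104976·x^7)·Dx^3 + (13 + 306·x^2 + 2673·x^4 + 11664·x^6 + 26244·x^8)·Dx^4  (order 4).
h: a_k = 0, 0, -6, 0, 22, 0, -110, 0, 10382/15, 0, …
ICs: h(0) = 0, h′(0) = 0, h′′(0) = -12, h′′′(0) = 0.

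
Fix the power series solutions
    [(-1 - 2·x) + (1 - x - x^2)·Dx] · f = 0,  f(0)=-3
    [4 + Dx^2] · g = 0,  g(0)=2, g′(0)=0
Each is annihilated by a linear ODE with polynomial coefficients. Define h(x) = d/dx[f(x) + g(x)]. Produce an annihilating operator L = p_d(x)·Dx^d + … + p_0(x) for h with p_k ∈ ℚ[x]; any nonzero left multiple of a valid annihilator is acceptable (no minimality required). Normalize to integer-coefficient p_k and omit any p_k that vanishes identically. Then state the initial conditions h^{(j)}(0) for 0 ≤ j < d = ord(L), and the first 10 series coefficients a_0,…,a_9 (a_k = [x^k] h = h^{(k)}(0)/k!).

L = (272 + 704·x + 880·x^2 + 400·x^3 + 320·x^4 + 144·x^5 + 48·x^6) + (-44 - 52·x + 108·x^2 + 80·x^3 + 40·x^4 + 72·x^5 + 56·x^6 + 16·x^7)·Dx + (68 + 176·x + 220·x^2 + 100·x^3 + 80·x^4 + 36·x^5 + 12·x^6)·Dx^2 + (-11 - 13·x + 27·x^2 + 20·x^3 + 10·x^4 + 18·x^5 + 14·x^6 + 4·x^7)·Dx^3  (order 3).
h: a_k = -3, -20, -27, -164/3, -120, -3526/15, -441, -257008/315, -1485, -7569466/2835, …
ICs: h(0) = -3, h′(0) = -20, h′′(0) = -54.

f: a_k = -3, -3, -6, -9, -15, -24, -39, -63, -102, -165, …
g: a_k = 2, 0, -4, 0, 4/3, 0, -8/45, 0, 4/315, 0, …
Weyl lclm of L_f,L_g ⇒ L₀ (ord ≤ 3).
Differentiate: ansatz ord ≤ ord L₀ ⇒ L.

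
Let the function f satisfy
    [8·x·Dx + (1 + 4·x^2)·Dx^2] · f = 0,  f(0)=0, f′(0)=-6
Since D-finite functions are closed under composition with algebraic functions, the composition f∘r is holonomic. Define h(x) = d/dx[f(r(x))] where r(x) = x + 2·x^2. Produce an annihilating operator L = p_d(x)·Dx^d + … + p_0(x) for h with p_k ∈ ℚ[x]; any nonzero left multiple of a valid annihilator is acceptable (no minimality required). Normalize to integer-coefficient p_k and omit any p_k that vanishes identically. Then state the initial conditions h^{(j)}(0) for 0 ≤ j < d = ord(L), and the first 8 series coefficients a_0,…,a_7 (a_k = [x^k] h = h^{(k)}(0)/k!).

f: a_k = 0, -6, 0, 8, 0, -96/5, 0, 384/7, …
L₀ from L_f via x↦r, Dx↦r'^{-1}Dx.
h=h₀': d/dx-closure on L₀ ⇒ L.
L = (-4 + 8·x + 64·x^2 + 192·x^3 + 192·x^4) + (1 + 4·x + 4·x^2 + 32·x^3 + 80·x^4 + 64·x^5)·Dx  (order 1).
h: a_k = -6, -24, 24, 192, 384, -768, -4992, -6144, …
ICs: h(0) = -6.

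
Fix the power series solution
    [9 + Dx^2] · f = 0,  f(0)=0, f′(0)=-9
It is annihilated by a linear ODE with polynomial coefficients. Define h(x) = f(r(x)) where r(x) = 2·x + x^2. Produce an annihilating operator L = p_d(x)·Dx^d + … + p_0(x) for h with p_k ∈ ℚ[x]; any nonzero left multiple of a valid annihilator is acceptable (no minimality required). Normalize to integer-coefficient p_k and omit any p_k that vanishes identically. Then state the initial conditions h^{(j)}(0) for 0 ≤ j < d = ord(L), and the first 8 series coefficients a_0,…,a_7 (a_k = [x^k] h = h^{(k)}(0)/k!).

L = (36 + 108·x + 108·x^2 + 36·x^3) - Dx + (1 + x)·Dx^2  (order 2).
h: a_k = 0, -18, -9, 108, 162, -567/5, -945/2, -11178/35, …
ICs: h(0) = 0, h′(0) = -18.

f: a_k = 0, -9, 0, 27/2, 0, -243/40, 0, 729/560, …
h₀=f(r): pull back L_f along r ⇒ L₀.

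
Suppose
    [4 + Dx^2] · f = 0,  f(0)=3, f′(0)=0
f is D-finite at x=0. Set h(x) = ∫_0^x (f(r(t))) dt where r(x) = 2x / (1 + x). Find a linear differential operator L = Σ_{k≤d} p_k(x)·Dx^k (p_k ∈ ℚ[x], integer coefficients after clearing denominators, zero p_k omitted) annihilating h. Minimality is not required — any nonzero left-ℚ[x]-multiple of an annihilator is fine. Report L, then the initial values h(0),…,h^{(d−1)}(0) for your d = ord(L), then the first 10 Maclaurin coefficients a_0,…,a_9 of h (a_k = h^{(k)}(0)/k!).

L = 16·Dx + (2 + 6·x + 6·x^2 + 2·x^3)·Dx^2 + (1 + 4·x + 6·x^2 + 4·x^3 + x^4)·Dx^3  (order 3).
h: a_k = 0, 3, 0, -8, 12, -8, -16/3, 392/15, -246/5, 12568/189, …
ICs: h(0) = 0, h′(0) = 3, h′′(0) = 0.

f: a_k = 3, 0, -6, 0, 2, 0, -4/15, 0, 2/105, 0, …
Change of var in L_f (x↦r) gives L₀.
h=∫h₀ ⇒ L = L₀·Dx.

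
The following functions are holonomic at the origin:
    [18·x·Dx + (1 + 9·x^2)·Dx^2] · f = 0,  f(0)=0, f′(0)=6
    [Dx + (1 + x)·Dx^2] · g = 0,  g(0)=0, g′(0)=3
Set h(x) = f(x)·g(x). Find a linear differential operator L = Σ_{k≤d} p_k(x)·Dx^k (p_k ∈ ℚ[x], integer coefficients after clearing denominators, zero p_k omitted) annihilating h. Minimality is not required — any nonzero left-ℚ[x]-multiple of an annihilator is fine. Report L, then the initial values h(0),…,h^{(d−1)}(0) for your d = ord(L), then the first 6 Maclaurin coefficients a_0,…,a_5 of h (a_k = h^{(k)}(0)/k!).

f: a_k = 0, 6, 0, -18, 0, 486/5, …
g: a_k = 0, 3, -3/2, 1, -3/4, 3/5, …
Product ⇒ symmetric product L₀, ord ≤ 4.
L = (1368 + 2700·x + 37584·x^2 + 95580·x^3 + 87480·x^4 + 37908·x^5 + 26244·x^7)·Dx + (1298 + 9180·x + 54612·x^2 + 194724·x^3 + 324000·x^4 + 271188·x^5 + 102060·x^6 + 78732·x^7 + 91854·x^8)·Dx^2 + (76 + 2848·x + 12096·x^2 + 43992·x^3 + 117288·x^4 + 173016·x^5 + 139968·x^6 + 75816·x^7 + 78732·x^8 + 52488·x^9)·Dx^3 + (37 + 146·x + 901·x^2 + 2808·x^3 + 7362·x^4 + 15228·x^5 + 21546·x^6 + 17496·x^7 + 12393·x^8 + 13122·x^9 + 6561·x^10)·Dx^4  (order 4).
h: a_k = 0, 0, 18, -9, -48, 45/2, …
ICs: h(0) = 0, h′(0) = 0, h′′(0) = 36, h′′′(0) = -54.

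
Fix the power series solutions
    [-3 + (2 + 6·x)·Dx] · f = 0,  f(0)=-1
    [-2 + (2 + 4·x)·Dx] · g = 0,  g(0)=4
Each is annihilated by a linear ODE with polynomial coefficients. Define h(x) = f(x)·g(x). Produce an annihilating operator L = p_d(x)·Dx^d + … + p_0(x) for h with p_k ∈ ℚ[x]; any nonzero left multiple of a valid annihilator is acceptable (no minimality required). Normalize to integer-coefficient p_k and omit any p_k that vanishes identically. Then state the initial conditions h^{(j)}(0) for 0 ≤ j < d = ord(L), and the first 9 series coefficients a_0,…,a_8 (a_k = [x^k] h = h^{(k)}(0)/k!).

f: a_k = -1, -3/2, 9/8, -27/16, 405/128, -1701/256, 15309/1024, -72171/2048, 2814669/32768, …
g: a_k = 4, 4, -2, 2, -5/2, 7/2, -21/4, 33/4, -429/32, …
Product ⇒ symmetric product L₀, ord ≤ 1.
L = (-5 - 12·x) + (2 + 10·x + 12·x^2)·Dx  (order 1).
h: a_k = -4, -10, 1/2, -5/4, 101/32, -515/64, 5301/256, -27525/512, 1153005/8192, …
ICs: h(0) = -4.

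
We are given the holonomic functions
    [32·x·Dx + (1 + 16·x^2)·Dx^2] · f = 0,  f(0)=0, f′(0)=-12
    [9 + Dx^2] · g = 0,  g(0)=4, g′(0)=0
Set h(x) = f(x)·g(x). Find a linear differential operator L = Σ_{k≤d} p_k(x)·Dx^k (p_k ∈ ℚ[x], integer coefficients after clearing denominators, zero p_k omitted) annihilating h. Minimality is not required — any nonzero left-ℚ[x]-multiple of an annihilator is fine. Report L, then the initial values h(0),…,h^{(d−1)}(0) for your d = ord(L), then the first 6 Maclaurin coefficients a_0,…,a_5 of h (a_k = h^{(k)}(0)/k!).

L = (16425 + 696384·x^2 + 2778624·x^4 + 11943936·x^6 + 47775744·x^8) + (23616·x + 543744·x^3 + 3981312·x^5 + 21233664·x^7)·Dx + (2050 + 87168·x^2 + 470016·x^4 + 2654208·x^6 + 10616832·x^8)·Dx^2 + (2624·x + 60416·x^3 + 442368·x^5 + 2359296·x^7)·Dx^3 + (25 + 1088·x^2 + 17920·x^4 + 147456·x^6 + 589824·x^8)·Dx^4  (order 4).
h: a_k = 0, -48, 0, 472, 0, -18858/5, …
ICs: h(0) = 0, h′(0) = -48, h′′(0) = 0, h′′′(0) = 2832.

f: a_k = 0, -12, 0, 64, 0, -3072/5, …
g: a_k = 4, 0, -18, 0, 27/2, 0, …
h₀=f·g: eliminate ⇒ L₀, order ≤ 2·2.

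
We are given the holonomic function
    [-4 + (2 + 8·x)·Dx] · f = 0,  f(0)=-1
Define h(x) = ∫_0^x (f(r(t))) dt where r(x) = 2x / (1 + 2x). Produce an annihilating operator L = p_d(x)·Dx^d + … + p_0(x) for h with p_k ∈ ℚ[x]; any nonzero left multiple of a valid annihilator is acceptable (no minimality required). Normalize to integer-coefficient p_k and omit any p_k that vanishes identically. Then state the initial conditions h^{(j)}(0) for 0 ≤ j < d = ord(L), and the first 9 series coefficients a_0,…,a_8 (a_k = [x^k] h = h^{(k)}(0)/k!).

L = -4·Dx + (1 + 12·x + 20·x^2)·Dx^2  (order 2).
h: a_k = 0, -1, -2, 16/3, -20, 96, -544, 24064/7, -23392, …
ICs: h(0) = 0, h′(0) = -1.

f: a_k = -1, -2, 2, -4, 10, -28, 84, -264, 858, …
Substitute x→r, Dx→(1/r')Dx; clear ⇒ L₀.
h=∫₀ˣh₀: take L = L₀·Dx.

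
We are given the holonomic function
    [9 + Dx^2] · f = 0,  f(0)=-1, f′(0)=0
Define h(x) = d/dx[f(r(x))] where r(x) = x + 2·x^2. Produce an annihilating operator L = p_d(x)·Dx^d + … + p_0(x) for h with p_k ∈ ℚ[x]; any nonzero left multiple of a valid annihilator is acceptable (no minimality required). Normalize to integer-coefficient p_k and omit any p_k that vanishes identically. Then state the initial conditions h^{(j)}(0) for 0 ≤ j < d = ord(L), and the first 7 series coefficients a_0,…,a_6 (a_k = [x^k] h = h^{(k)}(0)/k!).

f: a_k = -1, 0, 9/2, 0, -27/8, 0, 81/80, …
L₀ from L_f via x↦r, Dx↦r'^{-1}Dx.
Differentiate: ansatz ord ≤ ord L₀ ⇒ L.
L = (57 + 144·x + 864·x^2 + 2304·x^3 + 2304·x^4) + (-12 - 48·x)·Dx + (1 + 8·x + 16·x^2)·Dx^2  (order 2).
h: a_k = 0, 9, 54, 117/2, -135, -19197/40, -13419/20, …
ICs: h(0) = 0, h′(0) = 9.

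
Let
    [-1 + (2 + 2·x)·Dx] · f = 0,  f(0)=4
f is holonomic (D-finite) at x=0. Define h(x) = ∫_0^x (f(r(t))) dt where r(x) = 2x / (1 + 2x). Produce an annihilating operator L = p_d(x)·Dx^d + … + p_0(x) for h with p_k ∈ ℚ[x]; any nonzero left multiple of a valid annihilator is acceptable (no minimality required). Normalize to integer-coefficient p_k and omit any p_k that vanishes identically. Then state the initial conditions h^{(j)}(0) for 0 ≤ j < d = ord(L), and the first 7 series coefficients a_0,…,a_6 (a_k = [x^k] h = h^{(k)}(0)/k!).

f: a_k = 4, 2, -1/2, 1/4, -5/32, 7/64, -21/256, …
Substitute x→r, Dx→(1/r')Dx; clear ⇒ L₀.
h=∫₀ˣh₀: take L = L₀·Dx.
L = -Dx + (1 + 6·x + 8·x^2)·Dx^2  (order 2).
h: a_k = 0, 4, 2, -10/3, 13/2, -141/10, 133/4, …
ICs: h(0) = 0, h′(0) = 4.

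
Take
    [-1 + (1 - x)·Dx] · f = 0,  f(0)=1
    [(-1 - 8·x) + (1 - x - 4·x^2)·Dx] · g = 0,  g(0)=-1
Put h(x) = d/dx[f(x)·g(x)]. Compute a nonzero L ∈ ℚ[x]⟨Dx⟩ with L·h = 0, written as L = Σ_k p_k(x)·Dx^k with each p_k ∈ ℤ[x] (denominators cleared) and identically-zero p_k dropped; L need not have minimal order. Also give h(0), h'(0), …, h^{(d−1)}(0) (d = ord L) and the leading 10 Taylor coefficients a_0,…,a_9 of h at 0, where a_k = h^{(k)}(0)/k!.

f: a_k = 1, 1, 1, 1, 1, 1, 1, 1, 1, 1, …
g: a_k = -1, -1, -5, -9, -29, -65, -181, -441, -1165, -2929, …
Product ⇒ symmetric product L₀, ord ≤ 1.
Derive L from L₀ (diff closure).
L = (7 + 6·x + 3·x^2 - 96·x^3 + 96·x^4) + (-1 - x + 15·x^2 - 7·x^3 - 30·x^4 + 24·x^5)·Dx  (order 1).
h: a_k = -2, -14, -48, -180, -550, -1746, -5124, -15176, -43434, -124150, …
ICs: h(0) = -2.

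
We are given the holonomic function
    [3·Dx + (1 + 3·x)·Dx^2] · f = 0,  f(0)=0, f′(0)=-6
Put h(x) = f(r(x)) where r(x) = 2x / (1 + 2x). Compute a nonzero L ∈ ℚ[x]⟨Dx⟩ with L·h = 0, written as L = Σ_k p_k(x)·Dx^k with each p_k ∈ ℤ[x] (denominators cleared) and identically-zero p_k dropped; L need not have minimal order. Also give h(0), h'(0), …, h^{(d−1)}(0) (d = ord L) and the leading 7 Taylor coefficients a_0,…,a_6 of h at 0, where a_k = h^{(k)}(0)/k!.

f: a_k = 0, -6, 9, -18, 81/2, -486/5, 243, …
h₀=f(r): pull back L_f along r ⇒ L₀.
L = (10 + 32·x)·Dx + (1 + 10·x + 16·x^2)·Dx^2  (order 2).
h: a_k = 0, -12, 60, -336, 2040, -65472/5, 87360, …
ICs: h(0) = 0, h′(0) = -12.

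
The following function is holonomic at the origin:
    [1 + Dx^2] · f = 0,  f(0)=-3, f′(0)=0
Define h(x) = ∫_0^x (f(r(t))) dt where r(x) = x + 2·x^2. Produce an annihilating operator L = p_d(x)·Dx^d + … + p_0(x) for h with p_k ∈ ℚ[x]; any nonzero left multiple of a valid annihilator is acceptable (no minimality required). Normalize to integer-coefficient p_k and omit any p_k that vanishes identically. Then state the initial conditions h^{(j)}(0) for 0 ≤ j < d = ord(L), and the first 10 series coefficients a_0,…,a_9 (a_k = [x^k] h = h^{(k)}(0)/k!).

L = (1 + 12·x + 48·x^2 + 64·x^3)·Dx - 4·Dx^2 + (1 + 4·x)·Dx^3  (order 3).
h: a_k = 0, -3, 0, 1/2, 3/2, 47/40, -1/6, -719/1680, -79/160, -23521/120960, …
ICs: h(0) = 0, h′(0) = -3, h′′(0) = 0.

f: a_k = -3, 0, 3/2, 0, -1/8, 0, 1/240, 0, -1/13440, 0, …
h₀=f(r): pull back L_f along r ⇒ L₀.
Integrate: L := L₀·Dx.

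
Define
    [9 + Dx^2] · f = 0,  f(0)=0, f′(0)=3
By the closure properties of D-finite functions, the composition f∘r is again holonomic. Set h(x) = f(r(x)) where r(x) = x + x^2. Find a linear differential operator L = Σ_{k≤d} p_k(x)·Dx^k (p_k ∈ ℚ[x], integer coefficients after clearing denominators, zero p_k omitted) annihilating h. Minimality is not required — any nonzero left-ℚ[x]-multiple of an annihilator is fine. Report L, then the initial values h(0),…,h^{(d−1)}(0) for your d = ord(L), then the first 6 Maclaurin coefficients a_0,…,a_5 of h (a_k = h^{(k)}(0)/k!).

L = (9 + 54·x + 108·x^2 + 72·x^3) - 2·Dx + (1 + 2·x)·Dx^2  (order 2).
h: a_k = 0, 3, 3, -9/2, -27/2, -459/40, …
ICs: h(0) = 0, h′(0) = 3.

f: a_k = 0, 3, 0, -9/2, 0, 81/40, …
f∘r: x↦r, Dx↦Dx/r' in L_f ⇒ L₀.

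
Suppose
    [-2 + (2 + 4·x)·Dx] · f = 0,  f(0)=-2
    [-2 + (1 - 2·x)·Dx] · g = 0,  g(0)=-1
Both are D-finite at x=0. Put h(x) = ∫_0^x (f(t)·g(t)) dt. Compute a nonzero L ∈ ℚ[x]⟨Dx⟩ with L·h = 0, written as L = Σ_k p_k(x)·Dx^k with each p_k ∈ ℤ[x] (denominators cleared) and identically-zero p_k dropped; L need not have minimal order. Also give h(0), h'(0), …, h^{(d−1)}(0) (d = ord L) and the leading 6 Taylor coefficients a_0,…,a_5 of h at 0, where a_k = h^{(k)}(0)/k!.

L = (3 + 2·x)·Dx + (-1 + 4·x^2)·Dx^2  (order 2).
h: a_k = 0, 2, 3, 11/3, 23/4, 179/20, …
ICs: h(0) = 0, h′(0) = 2.

f: a_k = -2, -2, 1, -1, 5/4, -7/4, …
g: a_k = -1, -2, -4, -8, -16, -32, …
h₀=f·g: eliminate ⇒ L₀, order ≤ 1·1.
h=∫h₀ ⇒ L = L₀·Dx.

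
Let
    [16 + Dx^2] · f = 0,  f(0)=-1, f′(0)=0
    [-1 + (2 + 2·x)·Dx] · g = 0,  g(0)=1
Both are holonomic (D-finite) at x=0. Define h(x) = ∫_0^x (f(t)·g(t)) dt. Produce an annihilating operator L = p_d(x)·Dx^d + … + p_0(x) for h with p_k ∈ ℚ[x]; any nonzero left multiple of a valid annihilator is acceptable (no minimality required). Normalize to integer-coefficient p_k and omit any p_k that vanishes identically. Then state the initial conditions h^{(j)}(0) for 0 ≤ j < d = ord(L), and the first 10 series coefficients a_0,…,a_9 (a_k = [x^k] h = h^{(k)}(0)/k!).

f: a_k = -1, 0, 8, 0, -32/3, 0, 256/45, 0, -512/315, 0, …
g: a_k = 1, 1/2, -1/8, 1/16, -5/128, 7/256, -21/1024, 33/2048, -429/32768, 715/65536, …
f·g: L₀ = L_f ⊗_s L_g, ord ≤ 2·1.
h=∫₀ˣh₀: take L = L₀·Dx.
L = (67 + 128·x + 64·x^2)·Dx + (-4 - 4·x)·Dx^2 + (4 + 8·x + 4·x^2)·Dx^3  (order 3).
h: a_k = 0, -1, -1/4, 65/24, 63/64, -893/384, -3733/4608, 310129/322560, 219379/737280, -21374753/92897280, …
ICs: h(0) = 0, h′(0) = -1, h′′(0) = -1/2.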